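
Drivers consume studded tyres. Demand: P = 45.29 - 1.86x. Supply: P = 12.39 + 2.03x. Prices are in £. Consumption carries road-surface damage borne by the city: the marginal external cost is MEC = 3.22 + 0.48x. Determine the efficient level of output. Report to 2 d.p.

Social marginal benefit = demand − MEC = 42.07 - 2.34x.
Set SMB = MC: 42.07 - 2.34x = 12.39 + 2.03x → x* = 6.7918.

x* = 6.79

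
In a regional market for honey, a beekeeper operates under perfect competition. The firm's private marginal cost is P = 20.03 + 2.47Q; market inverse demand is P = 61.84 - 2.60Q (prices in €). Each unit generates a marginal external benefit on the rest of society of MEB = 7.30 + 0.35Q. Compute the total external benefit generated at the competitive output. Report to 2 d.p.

€72.10

Market equilibrium (private): 20.03 + 2.47Q = 61.84 - 2.60Q → Q_m = 8.2465.
Total external benefit = ∫₀^{Q_m} (7.30 + 0.35Q) dQ = 7.30×8.2465 + ½×0.35×8.2465² = 72.1003.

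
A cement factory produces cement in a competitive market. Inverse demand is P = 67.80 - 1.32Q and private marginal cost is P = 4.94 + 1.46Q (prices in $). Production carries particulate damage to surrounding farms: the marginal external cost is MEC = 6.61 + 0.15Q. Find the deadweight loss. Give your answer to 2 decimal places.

Market equilibrium (private): 4.94 + 1.46Q = 67.80 - 1.32Q → Q_m = 22.6115.
Social marginal cost = private MC + MEC = 11.55 + 1.61Q.
Set SMC = demand: 11.55 + 1.61Q = 67.80 - 1.32Q → Q* = 19.1980.
The welfare-loss triangle has base |Q_m − Q*| and height MEC(Q_m) (the vertical gap between SMC and demand is zero at Q* and MEC at Q_m).
DWL = ½ × 3.4135 × 10.0017 = 17.0704.

DWL = $17.07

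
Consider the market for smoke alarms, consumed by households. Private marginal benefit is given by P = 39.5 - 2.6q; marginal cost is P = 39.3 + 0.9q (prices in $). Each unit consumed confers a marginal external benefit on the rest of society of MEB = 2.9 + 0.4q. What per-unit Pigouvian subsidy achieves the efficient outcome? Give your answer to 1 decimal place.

Social marginal benefit = demand + MEB = 42.4 - 2.2q.
Set SMB = MC: 42.4 - 2.2q = 39.3 + 0.9q → q* = 1.0000.
The Pigouvian subsidy equals MEB at q*: 2.9 + 0.4×1.0000 = 3.3000.

subsidy = $3.3 per unit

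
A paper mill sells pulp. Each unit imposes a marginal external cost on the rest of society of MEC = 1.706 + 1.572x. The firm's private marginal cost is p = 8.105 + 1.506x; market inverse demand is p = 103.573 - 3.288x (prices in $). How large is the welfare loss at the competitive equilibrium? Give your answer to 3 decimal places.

DWL = $85.589

Market equilibrium (private): 8.105 + 1.506x = 103.573 - 3.288x → x_m = 19.9141.
Social marginal cost = private MC + MEC = 9.811 + 3.078x.
Set SMC = demand: 9.811 + 3.078x = 103.573 - 3.288x → x* = 14.7286.
The loss is the area between SMC and demand from x* to x_m; with linear curves that's a triangle of height MEC(x_m).
DWL = ½ × 5.1855 × 33.0109 = 85.5890.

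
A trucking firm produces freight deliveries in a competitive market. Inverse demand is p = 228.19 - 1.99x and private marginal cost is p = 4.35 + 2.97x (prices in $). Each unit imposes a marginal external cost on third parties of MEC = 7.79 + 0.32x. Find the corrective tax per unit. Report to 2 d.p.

Social marginal cost = private MC + MEC = 12.14 + 3.29x.
Set SMC = demand: 12.14 + 3.29x = 228.19 - 1.99x → x* = 40.9186.
The Pigouvian tax equals MEC at x*: 7.79 + 0.32×40.9186 = 20.8840.

tax = $20.88 per unit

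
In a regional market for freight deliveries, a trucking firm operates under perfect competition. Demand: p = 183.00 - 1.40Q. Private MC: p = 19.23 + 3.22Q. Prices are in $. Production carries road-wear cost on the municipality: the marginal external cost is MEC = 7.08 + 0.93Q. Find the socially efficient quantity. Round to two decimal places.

Q* = 28.23

Social marginal cost = private MC + MEC = 26.31 + 4.15Q.
Set SMC = demand: 26.31 + 4.15Q = 183.00 - 1.40Q → Q* = 28.2324.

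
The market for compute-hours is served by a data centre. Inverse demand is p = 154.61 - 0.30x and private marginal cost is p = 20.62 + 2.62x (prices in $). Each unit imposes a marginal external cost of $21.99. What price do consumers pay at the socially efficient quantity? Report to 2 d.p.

P = $143.10

Social marginal cost = private MC + MEC = 42.61 + 2.62x.
Set SMC = demand: 42.61 + 2.62x = 154.61 - 0.30x → x* = 38.3562.
Consumer price on the demand curve at x*: 154.61 − 0.30×38.3562 = 143.1031.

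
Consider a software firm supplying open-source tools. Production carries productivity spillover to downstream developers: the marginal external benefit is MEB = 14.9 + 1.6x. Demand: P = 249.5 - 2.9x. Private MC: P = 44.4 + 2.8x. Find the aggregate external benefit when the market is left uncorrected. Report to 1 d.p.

Market equilibrium (private): 44.4 + 2.8x = 249.5 - 2.9x → x_m = 35.9825.
Total external benefit = ∫₀^{x_m} (14.9 + 1.6x) dx = 14.9×35.9825 + ½×1.6×35.9825² = 1571.9315.

1571.9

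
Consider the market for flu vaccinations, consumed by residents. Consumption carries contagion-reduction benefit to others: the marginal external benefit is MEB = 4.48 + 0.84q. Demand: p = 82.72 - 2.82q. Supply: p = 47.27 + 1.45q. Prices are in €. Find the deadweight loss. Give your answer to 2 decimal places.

Market equilibrium (private): 47.27 + 1.45q = 82.72 - 2.82q → q_m = 8.3021.
Social marginal benefit = demand + MEB = 87.20 - 1.98q.
Set SMB = MC: 87.20 - 1.98q = 47.27 + 1.45q → q* = 11.6414.
Between q* and q_m the wedge SMB − MC runs linearly from 0 to MEB(q_m), so the loss is a triangle.
DWL = ½ × 3.3393 × 11.4538 = 19.1238.

DWL = €19.12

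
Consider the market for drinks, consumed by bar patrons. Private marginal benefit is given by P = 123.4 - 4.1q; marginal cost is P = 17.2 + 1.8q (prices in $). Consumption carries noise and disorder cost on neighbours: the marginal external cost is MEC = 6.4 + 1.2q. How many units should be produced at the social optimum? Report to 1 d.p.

Social marginal benefit = demand − MEC = 117.0 - 5.3q.
Set SMB = MC: 117.0 - 5.3q = 17.2 + 1.8q → q* = 14.0563.

q* = 14.1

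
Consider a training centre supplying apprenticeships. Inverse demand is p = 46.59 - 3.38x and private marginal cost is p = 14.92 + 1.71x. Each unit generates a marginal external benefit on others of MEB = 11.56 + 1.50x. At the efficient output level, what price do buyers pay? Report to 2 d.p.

P = 5.89

Social marginal cost = private MC − MEB = 3.36 + 0.21x.
Set SMC = demand: 3.36 + 0.21x = 46.59 - 3.38x → x* = 12.0418.
Consumer price on the demand curve at x*: 46.59 − 3.38×12.0418 = 5.8887.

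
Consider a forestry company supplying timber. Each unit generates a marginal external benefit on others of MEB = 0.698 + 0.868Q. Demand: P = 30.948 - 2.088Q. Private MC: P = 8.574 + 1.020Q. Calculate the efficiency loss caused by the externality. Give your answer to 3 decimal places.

Market equilibrium (private): 8.574 + 1.020Q = 30.948 - 2.088Q → Q_m = 7.1988.
Social marginal cost = private MC − MEB = 7.876 + 0.152Q.
Set SMC = demand: 7.876 + 0.152Q = 30.948 - 2.088Q → Q* = 10.3000.
The loss is the area between SMC and demand from Q* to Q_m; with linear curves that's a triangle of height MEB(Q_m).
DWL = ½ × 3.1012 × 6.9466 = 10.7714.

DWL = 10.771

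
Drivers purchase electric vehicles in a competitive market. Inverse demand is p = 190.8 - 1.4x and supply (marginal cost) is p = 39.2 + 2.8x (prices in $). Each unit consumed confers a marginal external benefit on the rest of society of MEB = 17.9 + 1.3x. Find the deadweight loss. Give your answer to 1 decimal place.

DWL = $724.5

Market equilibrium (private): 39.2 + 2.8x = 190.8 - 1.4x → x_m = 36.0952.
Social marginal benefit = demand + MEB = 208.7 - 0.1x.
Set SMB = MC: 208.7 - 0.1x = 39.2 + 2.8x → x* = 58.4483.
Between x* and x_m the wedge SMB − MC runs linearly from 0 to MEB(x_m), so the loss is a triangle.
DWL = ½ × 22.3531 × 64.8238 = 724.5064.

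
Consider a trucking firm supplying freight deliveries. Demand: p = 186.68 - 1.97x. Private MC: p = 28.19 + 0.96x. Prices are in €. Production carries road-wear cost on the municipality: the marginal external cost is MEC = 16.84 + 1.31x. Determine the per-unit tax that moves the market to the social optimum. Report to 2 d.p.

Social marginal cost = private MC + MEC = 45.03 + 2.27x.
Set SMC = demand: 45.03 + 2.27x = 186.68 - 1.97x → x* = 33.4080.
The Pigouvian tax equals MEC at x*: 16.84 + 1.31×33.4080 = 60.6045.

tax = €60.60 per unit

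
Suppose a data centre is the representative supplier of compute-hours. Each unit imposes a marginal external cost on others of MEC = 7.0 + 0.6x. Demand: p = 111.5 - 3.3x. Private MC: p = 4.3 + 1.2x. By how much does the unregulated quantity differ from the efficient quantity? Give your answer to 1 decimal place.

4.2 units

Market equilibrium (private): 4.3 + 1.2x = 111.5 - 3.3x → x_m = 23.8222.
Social marginal cost = private MC + MEC = 11.3 + 1.8x.
Set SMC = demand: 11.3 + 1.8x = 111.5 - 3.3x → x* = 19.6471.
Gap = |23.8222 − 19.6471| = 4.1751.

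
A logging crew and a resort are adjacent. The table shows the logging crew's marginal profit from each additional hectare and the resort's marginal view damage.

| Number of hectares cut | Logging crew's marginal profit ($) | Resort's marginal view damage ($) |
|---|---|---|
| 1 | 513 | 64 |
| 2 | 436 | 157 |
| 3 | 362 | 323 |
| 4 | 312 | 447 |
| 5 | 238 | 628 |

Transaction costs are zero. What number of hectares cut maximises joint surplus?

Bargaining reaches the level where marginal profit last exceeds marginal view damage.
That holds through level 3 (362 ≥ 323) but not at 4 (312 < 447).

3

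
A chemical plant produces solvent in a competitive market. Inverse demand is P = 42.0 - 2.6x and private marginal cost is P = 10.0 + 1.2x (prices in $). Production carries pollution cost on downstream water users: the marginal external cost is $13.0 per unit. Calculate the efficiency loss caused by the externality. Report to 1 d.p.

Market equilibrium (private): 10.0 + 1.2x = 42.0 - 2.6x → x_m = 8.4211.
Social marginal cost = private MC + MEC = 23.0 + 1.2x.
Set SMC = demand: 23.0 + 1.2x = 42.0 - 2.6x → x* = 5.0000.
Between x* and x_m the wedge SMC − demand runs linearly from 0 to MEC(x_m), so the loss is a triangle.
DWL = ½ × 3.4211 × 13.0000 = 22.2372.

DWL = $22.2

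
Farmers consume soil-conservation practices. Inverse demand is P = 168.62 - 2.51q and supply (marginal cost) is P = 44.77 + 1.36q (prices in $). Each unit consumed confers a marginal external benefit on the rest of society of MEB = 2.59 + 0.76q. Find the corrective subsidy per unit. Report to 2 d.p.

Social marginal benefit = demand + MEB = 171.21 - 1.75q.
Set SMB = MC: 171.21 - 1.75q = 44.77 + 1.36q → q* = 40.6559.
The Pigouvian subsidy equals MEB at q*: 2.59 + 0.76×40.6559 = 33.4885.

subsidy = $33.49 per unit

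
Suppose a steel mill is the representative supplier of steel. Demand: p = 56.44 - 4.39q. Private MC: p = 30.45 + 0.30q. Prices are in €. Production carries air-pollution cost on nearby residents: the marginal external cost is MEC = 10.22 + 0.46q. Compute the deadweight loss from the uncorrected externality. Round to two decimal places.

DWL = €15.83

Market equilibrium (private): 30.45 + 0.30q = 56.44 - 4.39q → q_m = 5.5416.
Social marginal cost = private MC + MEC = 40.67 + 0.76q.
Set SMC = demand: 40.67 + 0.76q = 56.44 - 4.39q → q* = 3.0621.
Height of the DWL triangle at q_m is SMC(q_m) − demand(q_m) = MEC(q_m) = 12.7691.
DWL = ½ × 2.4795 × 12.7691 = 15.8305.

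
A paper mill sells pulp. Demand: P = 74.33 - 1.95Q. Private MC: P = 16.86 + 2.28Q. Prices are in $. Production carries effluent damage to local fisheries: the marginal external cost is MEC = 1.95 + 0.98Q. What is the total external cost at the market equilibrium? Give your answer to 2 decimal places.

$116.94

Market equilibrium (private): 16.86 + 2.28Q = 74.33 - 1.95Q → Q_m = 13.5863.
Total external cost = ∫₀^{Q_m} (1.95 + 0.98Q) dQ = 1.95×13.5863 + ½×0.98×13.5863² = 116.9412.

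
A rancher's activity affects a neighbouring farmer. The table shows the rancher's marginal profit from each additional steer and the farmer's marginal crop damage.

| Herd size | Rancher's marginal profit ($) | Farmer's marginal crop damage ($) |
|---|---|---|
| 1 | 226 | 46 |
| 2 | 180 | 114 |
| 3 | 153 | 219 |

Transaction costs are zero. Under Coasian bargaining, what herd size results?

Bargaining reaches the level where marginal profit last exceeds marginal crop damage.
That holds through level 2 (180 ≥ 114) but not at 3 (153 < 219).

2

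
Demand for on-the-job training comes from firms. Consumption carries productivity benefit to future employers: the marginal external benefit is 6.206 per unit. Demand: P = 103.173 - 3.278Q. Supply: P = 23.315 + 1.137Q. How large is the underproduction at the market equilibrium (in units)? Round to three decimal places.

1.406 units

Market equilibrium (private): 23.315 + 1.137Q = 103.173 - 3.278Q → Q_m = 18.0879.
Social marginal benefit = demand + MEB = 109.379 - 3.278Q.
Set SMB = MC: 109.379 - 3.278Q = 23.315 + 1.137Q → Q* = 19.4935.
Gap = |18.0879 − 19.4935| = 1.4056.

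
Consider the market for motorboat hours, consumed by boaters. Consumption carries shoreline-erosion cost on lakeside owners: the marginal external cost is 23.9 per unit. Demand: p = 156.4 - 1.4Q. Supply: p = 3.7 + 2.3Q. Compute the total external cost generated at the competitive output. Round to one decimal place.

986.4

Market equilibrium (private): 3.7 + 2.3Q = 156.4 - 1.4Q → Q_m = 41.2703.
Total external cost = MEC × Q_m = 23.9 × 41.2703 = 986.3602.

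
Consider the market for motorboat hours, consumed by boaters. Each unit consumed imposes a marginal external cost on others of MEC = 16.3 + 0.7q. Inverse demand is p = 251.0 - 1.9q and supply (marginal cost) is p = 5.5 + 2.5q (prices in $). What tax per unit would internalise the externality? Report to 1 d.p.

tax = $47.8 per unit

Social marginal benefit = demand − MEC = 234.7 - 2.6q.
Set SMB = MC: 234.7 - 2.6q = 5.5 + 2.5q → q* = 44.9412.
The Pigouvian tax equals MEC at q*: 16.3 + 0.7×44.9412 = 47.7588.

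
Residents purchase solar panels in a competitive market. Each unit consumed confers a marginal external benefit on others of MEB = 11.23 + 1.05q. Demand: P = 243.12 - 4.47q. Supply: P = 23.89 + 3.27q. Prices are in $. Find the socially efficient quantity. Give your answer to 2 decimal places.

Social marginal benefit = demand + MEB = 254.35 - 3.42q.
Set SMB = MC: 254.35 - 3.42q = 23.89 + 3.27q → q* = 34.4484.

q* = 34.45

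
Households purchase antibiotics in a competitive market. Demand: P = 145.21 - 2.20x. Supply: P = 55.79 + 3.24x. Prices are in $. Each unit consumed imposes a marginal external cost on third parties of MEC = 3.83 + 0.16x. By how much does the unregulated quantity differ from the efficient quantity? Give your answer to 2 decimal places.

1.15 units

Market equilibrium (private): 55.79 + 3.24x = 145.21 - 2.20x → x_m = 16.4375.
Social marginal benefit = demand − MEC = 141.38 - 2.36x.
Set SMB = MC: 141.38 - 2.36x = 55.79 + 3.24x → x* = 15.2839.
Gap = |16.4375 − 15.2839| = 1.1536.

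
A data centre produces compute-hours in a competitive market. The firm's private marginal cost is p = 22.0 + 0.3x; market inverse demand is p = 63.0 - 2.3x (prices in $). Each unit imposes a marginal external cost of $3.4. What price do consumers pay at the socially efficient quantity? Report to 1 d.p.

Social marginal cost = private MC + MEC = 25.4 + 0.3x.
Set SMC = demand: 25.4 + 0.3x = 63.0 - 2.3x → x* = 14.4615.
Consumer price on the demand curve at x*: 63.0 − 2.3×14.4615 = 29.7386.

P = $29.7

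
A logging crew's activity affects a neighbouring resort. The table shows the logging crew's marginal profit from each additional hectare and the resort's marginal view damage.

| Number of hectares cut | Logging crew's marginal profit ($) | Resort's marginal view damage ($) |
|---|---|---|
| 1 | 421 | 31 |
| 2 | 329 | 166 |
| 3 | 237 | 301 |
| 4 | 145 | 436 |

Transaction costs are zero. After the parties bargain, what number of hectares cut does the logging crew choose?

Bargaining reaches the level where marginal profit last exceeds marginal view damage.
That holds through level 2 (329 ≥ 166) but not at 3 (237 < 301).

2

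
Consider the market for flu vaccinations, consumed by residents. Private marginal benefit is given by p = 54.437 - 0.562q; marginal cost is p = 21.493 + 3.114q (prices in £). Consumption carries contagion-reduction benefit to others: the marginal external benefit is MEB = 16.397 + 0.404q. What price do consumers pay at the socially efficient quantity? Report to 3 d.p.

Social marginal benefit = demand + MEB = 70.834 - 0.158q.
Set SMB = MC: 70.834 - 0.158q = 21.493 + 3.114q → q* = 15.0798.
Consumer price on the demand curve at q*: 54.437 − 0.562×15.0798 = 45.9622.

P = £45.962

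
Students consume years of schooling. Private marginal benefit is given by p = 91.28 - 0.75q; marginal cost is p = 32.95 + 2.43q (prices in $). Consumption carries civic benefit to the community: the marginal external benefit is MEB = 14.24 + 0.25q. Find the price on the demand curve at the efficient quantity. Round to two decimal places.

P = $72.70

Social marginal benefit = demand + MEB = 105.52 - 0.50q.
Set SMB = MC: 105.52 - 0.50q = 32.95 + 2.43q → q* = 24.7679.
Consumer price on the demand curve at q*: 91.28 − 0.75×24.7679 = 72.7041.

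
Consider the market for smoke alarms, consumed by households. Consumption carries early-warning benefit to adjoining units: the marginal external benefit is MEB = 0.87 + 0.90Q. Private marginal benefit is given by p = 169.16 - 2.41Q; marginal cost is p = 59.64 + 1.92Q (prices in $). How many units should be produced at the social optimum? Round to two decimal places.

Social marginal benefit = demand + MEB = 170.03 - 1.51Q.
Set SMB = MC: 170.03 - 1.51Q = 59.64 + 1.92Q → Q* = 32.1837.

Q* = 32.18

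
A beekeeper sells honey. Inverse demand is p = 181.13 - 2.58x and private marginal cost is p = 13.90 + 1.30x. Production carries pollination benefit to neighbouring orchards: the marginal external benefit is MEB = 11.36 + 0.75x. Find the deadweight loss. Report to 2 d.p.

DWL = 304.86

Market equilibrium (private): 13.90 + 1.30x = 181.13 - 2.58x → x_m = 43.1005.
Social marginal cost = private MC − MEB = 2.54 + 0.55x.
Set SMC = demand: 2.54 + 0.55x = 181.13 - 2.58x → x* = 57.0575.
Between x* and x_m the wedge demand − SMC runs linearly from 0 to MEB(x_m), so the loss is a triangle.
DWL = ½ × 13.9570 × 43.6854 = 304.8586.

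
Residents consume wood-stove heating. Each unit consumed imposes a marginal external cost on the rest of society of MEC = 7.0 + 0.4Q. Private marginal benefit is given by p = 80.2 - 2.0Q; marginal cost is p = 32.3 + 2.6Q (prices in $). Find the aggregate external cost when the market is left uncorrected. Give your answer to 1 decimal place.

Market equilibrium (private): 32.3 + 2.6Q = 80.2 - 2.0Q → Q_m = 10.4130.
Total external cost = ∫₀^{Q_m} (7.0 + 0.4Q) dQ = 7.0×10.4130 + ½×0.4×10.4130² = 94.5771.

$94.6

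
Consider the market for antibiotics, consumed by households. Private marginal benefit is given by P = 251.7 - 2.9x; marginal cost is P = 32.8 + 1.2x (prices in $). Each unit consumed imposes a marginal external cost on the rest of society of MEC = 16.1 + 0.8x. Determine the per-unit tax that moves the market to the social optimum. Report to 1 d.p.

tax = $49.2 per unit

Social marginal benefit = demand − MEC = 235.6 - 3.7x.
Set SMB = MC: 235.6 - 3.7x = 32.8 + 1.2x → x* = 41.3878.
The Pigouvian tax equals MEC at x*: 16.1 + 0.8×41.3878 = 49.2102.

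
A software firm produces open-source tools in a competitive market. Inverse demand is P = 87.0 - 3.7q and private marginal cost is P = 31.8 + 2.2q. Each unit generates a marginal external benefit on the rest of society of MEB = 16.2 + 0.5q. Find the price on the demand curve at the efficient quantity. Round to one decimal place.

Social marginal cost = private MC − MEB = 15.6 + 1.7q.
Set SMC = demand: 15.6 + 1.7q = 87.0 - 3.7q → q* = 13.2222.
Consumer price on the demand curve at q*: 87.0 − 3.7×13.2222 = 38.0779.

P = 38.1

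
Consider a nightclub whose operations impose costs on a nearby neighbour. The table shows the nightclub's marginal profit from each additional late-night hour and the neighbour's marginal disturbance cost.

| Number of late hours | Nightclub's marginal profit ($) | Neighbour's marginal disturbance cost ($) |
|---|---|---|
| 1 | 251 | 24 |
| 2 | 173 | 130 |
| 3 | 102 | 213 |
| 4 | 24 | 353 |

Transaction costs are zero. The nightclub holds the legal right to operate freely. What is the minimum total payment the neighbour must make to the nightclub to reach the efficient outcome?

Left alone the nightclub would choose level 4 (marginal profit stays positive).
Efficient level: k* = 2 (marginal profit ≥ marginal disturbance cost through 2).
The neighbour must at least cover the nightclub's forgone profit from cutting 4→2: 102 + 24 = 126.

$126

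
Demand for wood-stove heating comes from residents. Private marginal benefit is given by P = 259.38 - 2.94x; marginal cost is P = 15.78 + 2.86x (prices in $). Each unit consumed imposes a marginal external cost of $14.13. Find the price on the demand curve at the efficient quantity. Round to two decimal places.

P = $143.06

Social marginal benefit = demand − MEC = 245.25 - 2.94x.
Set SMB = MC: 245.25 - 2.94x = 15.78 + 2.86x → x* = 39.5638.
Consumer price on the demand curve at x*: 259.38 − 2.94×39.5638 = 143.0624.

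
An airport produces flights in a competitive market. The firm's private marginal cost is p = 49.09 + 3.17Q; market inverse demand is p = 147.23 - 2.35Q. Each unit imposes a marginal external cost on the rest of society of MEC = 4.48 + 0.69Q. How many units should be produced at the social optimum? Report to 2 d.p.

Social marginal cost = private MC + MEC = 53.57 + 3.86Q.
Set SMC = demand: 53.57 + 3.86Q = 147.23 - 2.35Q → Q* = 15.0821.

Q* = 15.08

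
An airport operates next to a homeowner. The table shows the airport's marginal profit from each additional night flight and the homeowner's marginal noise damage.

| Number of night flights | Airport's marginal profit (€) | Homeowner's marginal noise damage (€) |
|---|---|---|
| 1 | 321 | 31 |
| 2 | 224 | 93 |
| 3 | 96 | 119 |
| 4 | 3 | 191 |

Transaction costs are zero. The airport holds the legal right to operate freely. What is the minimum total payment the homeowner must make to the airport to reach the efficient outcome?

Left alone the airport would choose level 4 (marginal profit stays positive).
Efficient level: k* = 2 (marginal profit ≥ marginal noise damage through 2).
The homeowner must at least cover the airport's forgone profit from cutting 4→2: 96 + 3 = 99.

€99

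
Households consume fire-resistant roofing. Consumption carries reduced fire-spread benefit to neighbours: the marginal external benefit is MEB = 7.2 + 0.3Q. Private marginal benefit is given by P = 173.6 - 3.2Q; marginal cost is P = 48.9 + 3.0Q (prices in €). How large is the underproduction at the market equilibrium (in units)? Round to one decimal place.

Market equilibrium (private): 48.9 + 3.0Q = 173.6 - 3.2Q → Q_m = 20.1129.
Social marginal benefit = demand + MEB = 180.8 - 2.9Q.
Set SMB = MC: 180.8 - 2.9Q = 48.9 + 3.0Q → Q* = 22.3559.
Gap = |20.1129 − 22.3559| = 2.2430.

2.2 units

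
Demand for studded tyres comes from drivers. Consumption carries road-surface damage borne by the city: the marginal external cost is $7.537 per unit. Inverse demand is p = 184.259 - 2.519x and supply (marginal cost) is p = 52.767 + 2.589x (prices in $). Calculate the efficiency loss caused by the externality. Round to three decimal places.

Market equilibrium (private): 52.767 + 2.589x = 184.259 - 2.519x → x_m = 25.7424.
Social marginal benefit = demand − MEC = 176.722 - 2.519x.
Set SMB = MC: 176.722 - 2.519x = 52.767 + 2.589x → x* = 24.2668.
Height of the DWL triangle at x_m is MC(x_m) − SMB(x_m) = MEC(x_m) = 7.5370.
DWL = ½ × 1.4756 × 7.5370 = 5.5608.

DWL = $5.561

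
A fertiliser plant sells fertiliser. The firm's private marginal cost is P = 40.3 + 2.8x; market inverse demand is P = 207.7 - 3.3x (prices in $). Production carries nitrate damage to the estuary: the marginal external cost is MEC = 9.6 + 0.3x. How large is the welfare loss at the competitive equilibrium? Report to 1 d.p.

DWL = $24.8

Market equilibrium (private): 40.3 + 2.8x = 207.7 - 3.3x → x_m = 27.4426.
Social marginal cost = private MC + MEC = 49.9 + 3.1x.
Set SMC = demand: 49.9 + 3.1x = 207.7 - 3.3x → x* = 24.6563.
The loss is the area between SMC and demand from x* to x_m; with linear curves that's a triangle of height MEC(x_m).
DWL = ½ × 2.7863 × 17.8328 = 24.8438.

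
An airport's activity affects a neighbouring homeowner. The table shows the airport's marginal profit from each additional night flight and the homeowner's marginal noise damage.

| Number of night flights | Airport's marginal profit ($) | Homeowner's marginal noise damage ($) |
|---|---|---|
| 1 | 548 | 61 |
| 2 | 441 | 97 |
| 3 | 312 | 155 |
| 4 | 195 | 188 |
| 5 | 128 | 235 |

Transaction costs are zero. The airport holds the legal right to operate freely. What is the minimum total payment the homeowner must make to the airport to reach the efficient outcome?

Left alone the airport would choose level 5 (marginal profit stays positive).
Efficient level: k* = 4 (marginal profit ≥ marginal noise damage through 4).
The homeowner must at least cover the airport's forgone profit from cutting 5→4: 128 = 128.

$128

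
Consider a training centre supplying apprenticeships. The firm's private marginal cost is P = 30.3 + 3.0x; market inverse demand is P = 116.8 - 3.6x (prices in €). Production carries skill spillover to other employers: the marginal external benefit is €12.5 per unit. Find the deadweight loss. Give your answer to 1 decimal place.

Market equilibrium (private): 30.3 + 3.0x = 116.8 - 3.6x → x_m = 13.1061.
Social marginal cost = private MC − MEB = 17.8 + 3.0x.
Set SMC = demand: 17.8 + 3.0x = 116.8 - 3.6x → x* = 15.0000.
The welfare-loss triangle has base |x_m − x*| and height MEB(x_m) (the vertical gap between SMC and demand is zero at x* and MEB at x_m).
DWL = ½ × 1.8939 × 12.5000 = 11.8369.

DWL = €11.8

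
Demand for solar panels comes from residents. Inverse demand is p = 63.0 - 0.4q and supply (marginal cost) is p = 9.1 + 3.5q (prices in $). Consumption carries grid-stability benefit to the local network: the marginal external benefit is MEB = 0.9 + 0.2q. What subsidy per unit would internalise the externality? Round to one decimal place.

subsidy = $3.9 per unit

Social marginal benefit = demand + MEB = 63.9 - 0.2q.
Set SMB = MC: 63.9 - 0.2q = 9.1 + 3.5q → q* = 14.8108.
The Pigouvian subsidy equals MEB at q*: 0.9 + 0.2×14.8108 = 3.8622.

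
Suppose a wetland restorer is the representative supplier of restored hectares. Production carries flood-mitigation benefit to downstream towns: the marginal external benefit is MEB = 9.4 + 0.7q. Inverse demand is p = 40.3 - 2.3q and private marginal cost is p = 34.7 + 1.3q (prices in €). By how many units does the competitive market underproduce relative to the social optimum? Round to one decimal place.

3.6 units

Market equilibrium (private): 34.7 + 1.3q = 40.3 - 2.3q → q_m = 1.5556.
Social marginal cost = private MC − MEB = 25.3 + 0.6q.
Set SMC = demand: 25.3 + 0.6q = 40.3 - 2.3q → q* = 5.1724.
Gap = |1.5556 − 5.1724| = 3.6168.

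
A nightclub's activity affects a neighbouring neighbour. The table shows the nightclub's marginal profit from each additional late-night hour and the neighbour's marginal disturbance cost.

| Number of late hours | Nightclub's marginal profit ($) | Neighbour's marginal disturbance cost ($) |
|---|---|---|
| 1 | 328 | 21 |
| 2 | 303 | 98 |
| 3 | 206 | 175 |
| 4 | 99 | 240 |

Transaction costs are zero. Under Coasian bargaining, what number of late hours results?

Bargaining reaches the level where marginal profit last exceeds marginal disturbance cost.
That holds through level 3 (206 ≥ 175) but not at 4 (99 < 240).

3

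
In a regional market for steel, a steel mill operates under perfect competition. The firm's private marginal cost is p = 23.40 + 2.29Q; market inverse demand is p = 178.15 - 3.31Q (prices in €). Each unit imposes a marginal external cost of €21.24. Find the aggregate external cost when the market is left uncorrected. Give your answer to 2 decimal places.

Market equilibrium (private): 23.40 + 2.29Q = 178.15 - 3.31Q → Q_m = 27.6339.
Total external cost = MEC × Q_m = 21.24 × 27.6339 = 586.9440.

€586.94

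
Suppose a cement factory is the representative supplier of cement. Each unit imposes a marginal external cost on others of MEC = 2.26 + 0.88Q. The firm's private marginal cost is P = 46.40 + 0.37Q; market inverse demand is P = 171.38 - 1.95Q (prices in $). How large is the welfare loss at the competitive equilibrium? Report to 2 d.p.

DWL = $385.43

Market equilibrium (private): 46.40 + 0.37Q = 171.38 - 1.95Q → Q_m = 53.8707.
Social marginal cost = private MC + MEC = 48.66 + 1.25Q.
Set SMC = demand: 48.66 + 1.25Q = 171.38 - 1.95Q → Q* = 38.3500.
Height of the DWL triangle at Q_m is SMC(Q_m) − demand(Q_m) = MEC(Q_m) = 49.6662.
DWL = ½ × 15.5207 × 49.6662 = 385.4271.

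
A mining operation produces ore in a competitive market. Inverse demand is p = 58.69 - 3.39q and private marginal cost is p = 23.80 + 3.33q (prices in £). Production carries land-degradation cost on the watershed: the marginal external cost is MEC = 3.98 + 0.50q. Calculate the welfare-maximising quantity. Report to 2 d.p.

q* = 4.28

Social marginal cost = private MC + MEC = 27.78 + 3.83q.
Set SMC = demand: 27.78 + 3.83q = 58.69 - 3.39q → q* = 4.2812.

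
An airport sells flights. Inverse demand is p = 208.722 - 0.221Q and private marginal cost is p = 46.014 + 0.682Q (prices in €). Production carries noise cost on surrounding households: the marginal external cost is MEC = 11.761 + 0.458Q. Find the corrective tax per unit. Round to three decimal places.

tax = €62.557 per unit

Social marginal cost = private MC + MEC = 57.775 + 1.140Q.
Set SMC = demand: 57.775 + 1.140Q = 208.722 - 0.221Q → Q* = 110.9089.
The Pigouvian tax equals MEC at Q*: 11.761 + 0.458×110.9089 = 62.5573.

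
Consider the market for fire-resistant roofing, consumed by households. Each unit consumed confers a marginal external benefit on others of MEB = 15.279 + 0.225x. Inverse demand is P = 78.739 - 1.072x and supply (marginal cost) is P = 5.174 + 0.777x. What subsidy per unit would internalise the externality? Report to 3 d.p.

Social marginal benefit = demand + MEB = 94.018 - 0.847x.
Set SMB = MC: 94.018 - 0.847x = 5.174 + 0.777x → x* = 54.7069.
The Pigouvian subsidy equals MEB at x*: 15.279 + 0.225×54.7069 = 27.5881.

subsidy = 27.588 per unit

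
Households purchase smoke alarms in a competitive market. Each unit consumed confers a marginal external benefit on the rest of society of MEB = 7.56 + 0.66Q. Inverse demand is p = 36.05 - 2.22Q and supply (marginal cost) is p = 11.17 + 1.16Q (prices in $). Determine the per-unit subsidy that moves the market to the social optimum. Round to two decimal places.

subsidy = $15.43 per unit

Social marginal benefit = demand + MEB = 43.61 - 1.56Q.
Set SMB = MC: 43.61 - 1.56Q = 11.17 + 1.16Q → Q* = 11.9265.
The Pigouvian subsidy equals MEB at Q*: 7.56 + 0.66×11.9265 = 15.4315.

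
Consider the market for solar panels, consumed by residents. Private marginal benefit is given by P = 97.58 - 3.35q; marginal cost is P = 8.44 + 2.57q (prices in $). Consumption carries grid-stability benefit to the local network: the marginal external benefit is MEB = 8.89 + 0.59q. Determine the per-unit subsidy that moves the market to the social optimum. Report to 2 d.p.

subsidy = $19.74 per unit

Social marginal benefit = demand + MEB = 106.47 - 2.76q.
Set SMB = MC: 106.47 - 2.76q = 8.44 + 2.57q → q* = 18.3921.
The Pigouvian subsidy equals MEB at q*: 8.89 + 0.59×18.3921 = 19.7413.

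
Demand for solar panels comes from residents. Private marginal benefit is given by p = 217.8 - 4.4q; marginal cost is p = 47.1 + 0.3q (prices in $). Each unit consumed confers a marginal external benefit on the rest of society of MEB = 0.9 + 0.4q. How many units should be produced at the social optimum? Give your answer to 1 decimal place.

Social marginal benefit = demand + MEB = 218.7 - 4.0q.
Set SMB = MC: 218.7 - 4.0q = 47.1 + 0.3q → q* = 39.9070.

q* = 39.9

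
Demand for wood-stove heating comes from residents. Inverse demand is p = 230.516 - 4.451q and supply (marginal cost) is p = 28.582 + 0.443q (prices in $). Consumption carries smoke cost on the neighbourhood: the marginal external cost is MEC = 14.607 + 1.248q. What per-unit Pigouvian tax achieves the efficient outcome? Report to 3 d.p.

Social marginal benefit = demand − MEC = 215.909 - 5.699q.
Set SMB = MC: 215.909 - 5.699q = 28.582 + 0.443q → q* = 30.4993.
The Pigouvian tax equals MEC at q*: 14.607 + 1.248×30.4993 = 52.6701.

tax = $52.670 per unit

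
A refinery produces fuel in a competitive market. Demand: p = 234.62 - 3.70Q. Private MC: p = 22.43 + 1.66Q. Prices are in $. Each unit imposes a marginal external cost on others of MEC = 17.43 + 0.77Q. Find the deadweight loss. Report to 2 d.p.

Market equilibrium (private): 22.43 + 1.66Q = 234.62 - 3.70Q → Q_m = 39.5877.
Social marginal cost = private MC + MEC = 39.86 + 2.43Q.
Set SMC = demand: 39.86 + 2.43Q = 234.62 - 3.70Q → Q* = 31.7716.
Between Q* and Q_m the wedge SMC − demand runs linearly from 0 to MEC(Q_m), so the loss is a triangle.
DWL = ½ × 7.8161 × 47.9125 = 187.2444.

DWL = $187.24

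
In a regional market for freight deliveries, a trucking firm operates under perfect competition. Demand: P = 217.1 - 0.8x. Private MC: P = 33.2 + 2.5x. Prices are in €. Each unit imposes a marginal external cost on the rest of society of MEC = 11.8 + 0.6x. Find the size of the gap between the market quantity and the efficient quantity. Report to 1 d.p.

11.6 units

Market equilibrium (private): 33.2 + 2.5x = 217.1 - 0.8x → x_m = 55.7273.
Social marginal cost = private MC + MEC = 45.0 + 3.1x.
Set SMC = demand: 45.0 + 3.1x = 217.1 - 0.8x → x* = 44.1282.
Gap = |55.7273 − 44.1282| = 11.5991.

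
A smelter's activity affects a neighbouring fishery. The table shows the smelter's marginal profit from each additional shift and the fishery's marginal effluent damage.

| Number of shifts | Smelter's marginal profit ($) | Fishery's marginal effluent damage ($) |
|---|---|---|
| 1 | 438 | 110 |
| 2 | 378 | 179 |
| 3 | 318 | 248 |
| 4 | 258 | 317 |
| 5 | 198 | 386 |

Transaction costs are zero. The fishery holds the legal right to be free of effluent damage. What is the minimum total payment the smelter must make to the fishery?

Efficient level: marginal profit ≥ marginal effluent damage through level 3, so k* = 3.
With the fishery holding the right, the smelter must at least compensate total damage at k*: 110 + 179 + 248 = 537.

$537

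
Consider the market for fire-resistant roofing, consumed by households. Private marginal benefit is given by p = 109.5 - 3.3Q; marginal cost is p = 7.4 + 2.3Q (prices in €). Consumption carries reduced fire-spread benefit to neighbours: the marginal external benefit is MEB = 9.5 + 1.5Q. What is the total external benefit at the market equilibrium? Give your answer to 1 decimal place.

Market equilibrium (private): 7.4 + 2.3Q = 109.5 - 3.3Q → Q_m = 18.2321.
Total external benefit = ∫₀^{Q_m} (9.5 + 1.5Q) dQ = 9.5×18.2321 + ½×1.5×18.2321² = 422.5121.

€422.5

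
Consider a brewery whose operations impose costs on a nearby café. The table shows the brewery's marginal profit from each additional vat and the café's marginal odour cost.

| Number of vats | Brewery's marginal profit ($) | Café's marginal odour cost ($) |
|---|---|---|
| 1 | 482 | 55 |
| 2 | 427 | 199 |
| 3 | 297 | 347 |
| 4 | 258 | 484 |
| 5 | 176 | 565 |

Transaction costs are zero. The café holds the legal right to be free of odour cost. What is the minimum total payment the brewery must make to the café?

Efficient level: marginal profit ≥ marginal odour cost through level 2, so k* = 2.
With the café holding the right, the brewery must at least compensate total damage at k*: 55 + 199 = 254.

$254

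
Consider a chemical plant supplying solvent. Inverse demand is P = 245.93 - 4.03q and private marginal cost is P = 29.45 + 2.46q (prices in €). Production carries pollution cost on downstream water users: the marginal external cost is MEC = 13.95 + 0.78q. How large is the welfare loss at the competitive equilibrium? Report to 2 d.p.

Market equilibrium (private): 29.45 + 2.46q = 245.93 - 4.03q → q_m = 33.3559.
Social marginal cost = private MC + MEC = 43.40 + 3.24q.
Set SMC = demand: 43.40 + 3.24q = 245.93 - 4.03q → q* = 27.8583.
Between q* and q_m the wedge SMC − demand runs linearly from 0 to MEC(q_m), so the loss is a triangle.
DWL = ½ × 5.4976 × 39.9676 = 109.8629.

DWL = €109.86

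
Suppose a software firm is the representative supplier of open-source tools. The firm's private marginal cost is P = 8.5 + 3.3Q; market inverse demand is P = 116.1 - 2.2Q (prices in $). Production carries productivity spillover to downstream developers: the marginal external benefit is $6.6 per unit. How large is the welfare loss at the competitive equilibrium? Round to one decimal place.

Market equilibrium (private): 8.5 + 3.3Q = 116.1 - 2.2Q → Q_m = 19.5636.
Social marginal cost = private MC − MEB = 1.9 + 3.3Q.
Set SMC = demand: 1.9 + 3.3Q = 116.1 - 2.2Q → Q* = 20.7636.
Height of the DWL triangle at Q_m is demand(Q_m) − SMC(Q_m) = MEB(Q_m) = 6.6000.
DWL = ½ × 1.2000 × 6.6000 = 3.9600.

DWL = $4.0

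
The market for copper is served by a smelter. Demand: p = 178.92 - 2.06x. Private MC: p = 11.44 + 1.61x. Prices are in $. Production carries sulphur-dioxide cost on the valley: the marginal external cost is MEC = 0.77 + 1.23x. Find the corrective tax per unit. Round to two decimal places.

tax = $42.62 per unit

Social marginal cost = private MC + MEC = 12.21 + 2.84x.
Set SMC = demand: 12.21 + 2.84x = 178.92 - 2.06x → x* = 34.0224.
The Pigouvian tax equals MEC at x*: 0.77 + 1.23×34.0224 = 42.6176.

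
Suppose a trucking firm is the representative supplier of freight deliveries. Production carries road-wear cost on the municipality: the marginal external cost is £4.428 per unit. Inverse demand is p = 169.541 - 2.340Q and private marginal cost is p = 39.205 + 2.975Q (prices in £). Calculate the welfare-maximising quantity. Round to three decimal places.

Social marginal cost = private MC + MEC = 43.633 + 2.975Q.
Set SMC = demand: 43.633 + 2.975Q = 169.541 - 2.340Q → Q* = 23.6892.

Q* = 23.689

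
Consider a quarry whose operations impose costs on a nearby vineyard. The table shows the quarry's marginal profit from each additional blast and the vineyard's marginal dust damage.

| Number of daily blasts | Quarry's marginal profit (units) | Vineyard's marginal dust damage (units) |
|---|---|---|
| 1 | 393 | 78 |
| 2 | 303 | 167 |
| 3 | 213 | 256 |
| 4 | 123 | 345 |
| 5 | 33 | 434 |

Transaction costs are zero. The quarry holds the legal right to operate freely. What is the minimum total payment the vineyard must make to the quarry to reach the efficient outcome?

369

Left alone the quarry would choose level 5 (marginal profit stays positive).
Efficient level: k* = 2 (marginal profit ≥ marginal dust damage through 2).
The vineyard must at least cover the quarry's forgone profit from cutting 5→2: 213 + 123 + 33 = 369.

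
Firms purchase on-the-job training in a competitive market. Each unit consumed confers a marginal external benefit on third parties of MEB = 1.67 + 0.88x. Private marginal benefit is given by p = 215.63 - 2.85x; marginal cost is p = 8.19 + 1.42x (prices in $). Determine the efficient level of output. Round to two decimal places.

x* = 61.68

Social marginal benefit = demand + MEB = 217.30 - 1.97x.
Set SMB = MC: 217.30 - 1.97x = 8.19 + 1.42x → x* = 61.6844.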